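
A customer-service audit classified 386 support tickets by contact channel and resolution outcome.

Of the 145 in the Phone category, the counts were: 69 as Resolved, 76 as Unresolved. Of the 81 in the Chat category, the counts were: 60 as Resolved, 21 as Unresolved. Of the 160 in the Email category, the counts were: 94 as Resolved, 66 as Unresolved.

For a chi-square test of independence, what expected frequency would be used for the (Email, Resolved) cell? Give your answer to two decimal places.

Row total (Email) = 160; column total (Resolved) = 223; grand total N = 386.
Expected count = (row total × column total) / N = 160 × 223 / 386 = 92.44.

92.44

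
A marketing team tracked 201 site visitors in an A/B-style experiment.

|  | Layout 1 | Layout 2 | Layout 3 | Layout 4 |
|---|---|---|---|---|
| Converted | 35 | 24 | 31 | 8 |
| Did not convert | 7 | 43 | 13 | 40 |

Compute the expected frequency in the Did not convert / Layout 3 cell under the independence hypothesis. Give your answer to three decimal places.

22.547

Row total (Did not convert) = 103; column total (Layout 3) = 44; grand total N = 201.
Expected count = (row total × column total) / N = 103 × 44 / 201 = 22.547.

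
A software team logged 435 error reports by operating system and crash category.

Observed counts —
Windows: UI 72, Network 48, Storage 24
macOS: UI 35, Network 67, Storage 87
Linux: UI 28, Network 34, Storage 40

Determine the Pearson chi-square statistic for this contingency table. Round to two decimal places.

47.87

Row totals: 144, 189, 102. Column totals: 135, 149, 151. Grand total N = 435.
Expected counts (row total × column total / N):
  Windows, UI: 144×135/435 = 44.690
  Windows, Network: 144×149/435 = 49.324
  Windows, Storage: 144×151/435 = 49.986
  macOS, UI: 189×135/435 = 58.655
  macOS, Network: 189×149/435 = 64.738
  macOS, Storage: 189×151/435 = 65.607
  Linux, UI: 102×135/435 = 31.655
  Linux, Network: 102×149/435 = 34.938
  Linux, Storage: 102×151/435 = 35.407
Contributions (O − E)²/E:
  (72 − 44.690)²/44.690 = 16.6891
  (48 − 49.324)²/49.324 = 0.0355
  (24 − 49.986)²/49.986 = 13.5092
  (35 − 58.655)²/58.655 = 9.5398
  (67 − 64.738)²/64.738 = 0.0790
  (87 − 65.607)²/65.607 = 6.9758
  (28 − 31.655)²/31.655 = 0.4220
  (34 − 34.938)²/34.938 = 0.0252
  (40 − 35.407)²/35.407 = 0.5958
χ² = 16.6891 + 0.0355 + 13.5092 + 9.5398 + 0.0790 + 6.9758 + 0.4220 + 0.0252 + 0.5958 = 47.87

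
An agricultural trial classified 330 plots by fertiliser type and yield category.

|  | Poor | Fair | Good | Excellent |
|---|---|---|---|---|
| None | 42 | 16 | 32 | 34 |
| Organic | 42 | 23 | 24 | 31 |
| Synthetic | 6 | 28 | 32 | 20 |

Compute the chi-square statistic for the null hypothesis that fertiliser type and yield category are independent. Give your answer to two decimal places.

33.34

Row totals: 124, 120, 86. Column totals: 90, 67, 88, 85. Grand total N = 330.
Expected counts (row total × column total / N):
  None, Poor: 124×90/330 = 33.818
  None, Fair: 124×67/330 = 25.176
  None, Good: 124×88/330 = 33.067
  None, Excellent: 124×85/330 = 31.939
  Organic, Poor: 120×90/330 = 32.727
  Organic, Fair: 120×67/330 = 24.364
  Organic, Good: 120×88/330 = 32.000
  Organic, Excellent: 120×85/330 = 30.909
  Synthetic, Poor: 86×90/330 = 23.455
  Synthetic, Fair: 86×67/330 = 17.461
  Synthetic, Good: 86×88/330 = 22.933
  Synthetic, Excellent: 86×85/330 = 22.152
Contributions (O − E)²/E:
  (42 − 33.818)²/33.818 = 1.9796
  (16 − 25.176)²/25.176 = 3.3444
  (32 − 33.067)²/33.067 = 0.0344
  (34 − 31.939)²/31.939 = 0.1330
  (42 − 32.727)²/32.727 = 2.6274
  (23 − 24.364)²/24.364 = 0.0764
  (24 − 32.000)²/32.000 = 2.0000
  (31 − 30.909)²/30.909 = 0.0003
  (6 − 23.455)²/23.455 = 12.9899
  (28 − 17.461)²/17.461 = 6.3611
  (32 − 22.933)²/22.933 = 3.5848
  (20 − 22.152)²/22.152 = 0.2091
χ² = 1.9796 + 3.3444 + 0.0344 + 0.1330 + 2.6274 + 0.0764 + 2.0000 + 0.0003 + 12.9899 + 6.3611 + 3.5848 + 0.2091 = 33.34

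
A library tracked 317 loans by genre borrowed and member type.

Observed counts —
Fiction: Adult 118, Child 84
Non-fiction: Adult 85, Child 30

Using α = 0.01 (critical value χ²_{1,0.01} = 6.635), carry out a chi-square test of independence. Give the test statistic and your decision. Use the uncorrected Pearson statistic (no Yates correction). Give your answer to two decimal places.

Row totals: 202, 115. Column totals: 203, 114. Grand total N = 317.
Expected counts (row total × column total / N):
  Fiction, Adult: 202×203/317 = 129.356
  Fiction, Child: 202×114/317 = 72.644
  Non-fiction, Adult: 115×203/317 = 73.644
  Non-fiction, Child: 115×114/317 = 41.356
Contributions (O − E)²/E:
  (118 − 129.356)²/129.356 = 0.9969
  (84 − 72.644)²/72.644 = 1.7752
  (85 − 73.644)²/73.644 = 1.7511
  (30 − 41.356)²/41.356 = 3.1183
χ² = 0.9969 + 1.7752 + 1.7511 + 3.1183 = 7.64
df = (2−1)(2−1) = 1. Since 7.64 > 6.635, reject the null hypothesis of independence at α = 0.01.

7.64; reject H₀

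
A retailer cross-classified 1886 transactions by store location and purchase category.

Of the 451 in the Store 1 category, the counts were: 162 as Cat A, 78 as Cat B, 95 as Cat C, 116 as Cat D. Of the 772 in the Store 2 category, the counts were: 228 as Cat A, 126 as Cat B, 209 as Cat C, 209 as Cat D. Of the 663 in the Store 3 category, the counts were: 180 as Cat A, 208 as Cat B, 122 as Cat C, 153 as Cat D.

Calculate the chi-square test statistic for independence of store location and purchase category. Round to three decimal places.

Row totals: 451, 772, 663. Column totals: 570, 412, 426, 478. Grand total N = 1886.
Expected counts (row total × column total / N):
  Store 1, Cat A: 451×570/1886 = 136.3043
  Store 1, Cat B: 451×412/1886 = 98.5217
  Store 1, Cat C: 451×426/1886 = 101.8696
  Store 1, Cat D: 451×478/1886 = 114.3043
  Store 2, Cat A: 772×570/1886 = 233.3192
  Store 2, Cat B: 772×412/1886 = 168.6448
  Store 2, Cat C: 772×426/1886 = 174.3754
  Store 2, Cat D: 772×478/1886 = 195.6607
  Store 3, Cat A: 663×570/1886 = 200.3765
  Store 3, Cat B: 663×412/1886 = 144.8335
  Store 3, Cat C: 663×426/1886 = 149.7550
  Store 3, Cat D: 663×478/1886 = 168.0350
Contributions (O − E)²/E:
  (162 − 136.3043)²/136.3043 = 4.8441
  (78 − 98.5217)²/98.5217 = 4.2746
  (95 − 101.8696)²/101.8696 = 0.4633
  (116 − 114.3043)²/114.3043 = 0.0252
  (228 − 233.3192)²/233.3192 = 0.1213
  (126 − 168.6448)²/168.6448 = 10.7835
  (209 − 174.3754)²/174.3754 = 6.8752
  (209 − 195.6607)²/195.6607 = 0.9094
  (180 − 200.3765)²/200.3765 = 2.0721
  (208 − 144.8335)²/144.8335 = 27.5489
  (122 − 149.7550)²/149.7550 = 5.1440
  (153 − 168.0350)²/168.0350 = 1.3453
χ² = 4.8441 + 4.2746 + 0.4633 + 0.0252 + 0.1213 + 10.7835 + 6.8752 + 0.9094 + 2.0721 + 27.5489 + 5.1440 + 1.3453 = 64.407

64.407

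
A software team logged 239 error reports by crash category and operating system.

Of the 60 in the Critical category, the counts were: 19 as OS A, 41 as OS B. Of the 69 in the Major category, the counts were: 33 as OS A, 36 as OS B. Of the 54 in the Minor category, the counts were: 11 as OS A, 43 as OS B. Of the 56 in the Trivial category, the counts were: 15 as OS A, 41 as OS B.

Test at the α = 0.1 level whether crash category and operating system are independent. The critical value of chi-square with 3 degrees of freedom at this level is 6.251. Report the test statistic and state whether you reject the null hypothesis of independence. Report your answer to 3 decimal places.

Row totals: 60, 69, 54, 56. Column totals: 78, 161. Grand total N = 239.
Expected counts (row total × column total / N):
  Critical, OS A: 60×78/239 = 19.5816
  Critical, OS B: 60×161/239 = 40.4184
  Major, OS A: 69×78/239 = 22.5188
  Major, OS B: 69×161/239 = 46.4812
  Minor, OS A: 54×78/239 = 17.6234
  Minor, OS B: 54×161/239 = 36.3766
  Trivial, OS A: 56×78/239 = 18.2762
  Trivial, OS B: 56×161/239 = 37.7238
Contributions (O − E)²/E:
  (19 − 19.5816)²/19.5816 = 0.0173
  (41 − 40.4184)²/40.4184 = 0.0084
  (33 − 22.5188)²/22.5188 = 4.8784
  (36 − 46.4812)²/46.4812 = 2.3634
  (11 − 17.6234)²/17.6234 = 2.4893
  (43 − 36.3766)²/36.3766 = 1.2060
  (15 − 18.2762)²/18.2762 = 0.5873
  (41 − 37.7238)²/37.7238 = 0.2845
χ² = 0.0173 + 0.0084 + 4.8784 + 2.3634 + 2.4893 + 1.2060 + 0.5873 + 0.2845 = 11.835
df = (4−1)(2−1) = 3. Since 11.835 > 6.251, reject the null hypothesis of independence at α = 0.1.

11.835; reject H₀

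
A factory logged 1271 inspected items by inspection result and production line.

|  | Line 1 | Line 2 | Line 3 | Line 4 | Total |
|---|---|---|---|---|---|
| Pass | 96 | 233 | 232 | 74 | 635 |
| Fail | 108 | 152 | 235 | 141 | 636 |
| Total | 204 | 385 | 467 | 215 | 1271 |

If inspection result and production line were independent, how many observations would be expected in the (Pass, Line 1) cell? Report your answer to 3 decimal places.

101.920

Row total (Pass) = 635; column total (Line 1) = 204; grand total N = 1271.
Expected count = (row total × column total) / N = 635 × 204 / 1271 = 101.920.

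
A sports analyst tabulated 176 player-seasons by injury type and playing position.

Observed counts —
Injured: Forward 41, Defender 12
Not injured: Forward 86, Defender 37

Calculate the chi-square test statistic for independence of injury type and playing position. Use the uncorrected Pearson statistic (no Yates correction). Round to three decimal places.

1.021

Row totals: 53, 123. Column totals: 127, 49. Grand total N = 176.
Expected counts (row total × column total / N):
  Injured, Forward: 53×127/176 = 38.2443
  Injured, Defender: 53×49/176 = 14.7557
  Not injured, Forward: 123×127/176 = 88.7557
  Not injured, Defender: 123×49/176 = 34.2443
Contributions (O − E)²/E:
  (41 − 38.2443)²/38.2443 = 0.1986
  (12 − 14.7557)²/14.7557 = 0.5146
  (86 − 88.7557)²/88.7557 = 0.0856
  (37 − 34.2443)²/34.2443 = 0.2218
χ² = 0.1986 + 0.5146 + 0.0856 + 0.2218 = 1.021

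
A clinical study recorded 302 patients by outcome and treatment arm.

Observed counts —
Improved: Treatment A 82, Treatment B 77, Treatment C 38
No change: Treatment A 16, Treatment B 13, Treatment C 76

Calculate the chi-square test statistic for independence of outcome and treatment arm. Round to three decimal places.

82.232

Row totals: 197, 105. Column totals: 98, 90, 114. Grand total N = 302.
Expected counts (row total × column total / N):
  Improved, Treatment A: 197×98/302 = 63.92715
  Improved, Treatment B: 197×90/302 = 58.70861
  Improved, Treatment C: 197×114/302 = 74.36424
  No change, Treatment A: 105×98/302 = 34.07285
  No change, Treatment B: 105×90/302 = 31.29139
  No change, Treatment C: 105×114/302 = 39.63576
Contributions (O − E)²/E:
  (82 − 63.92715)²/63.92715 = 5.1094
  (77 − 58.70861)²/58.70861 = 5.6989
  (38 − 74.36424)²/74.36424 = 17.7822
  (16 − 34.07285)²/34.07285 = 9.5862
  (13 − 31.29139)²/31.29139 = 10.6922
  (76 − 39.63576)²/39.63576 = 33.3627
χ² = 5.1094 + 5.6989 + 17.7822 + 9.5862 + 10.6922 + 33.3627 = 82.232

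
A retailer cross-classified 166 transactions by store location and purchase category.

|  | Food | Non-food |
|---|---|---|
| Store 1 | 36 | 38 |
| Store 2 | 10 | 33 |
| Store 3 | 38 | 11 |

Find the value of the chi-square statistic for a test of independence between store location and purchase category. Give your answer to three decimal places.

Row totals: 74, 43, 49. Column totals: 84, 82. Grand total N = 166.
Expected counts (row total × column total / N):
  Store 1, Food: 74×84/166 = 37.4458
  Store 1, Non-food: 74×82/166 = 36.5542
  Store 2, Food: 43×84/166 = 21.7590
  Store 2, Non-food: 43×82/166 = 21.2410
  Store 3, Food: 49×84/166 = 24.7952
  Store 3, Non-food: 49×82/166 = 24.2048
Contributions (O − E)²/E:
  (36 − 37.4458)²/37.4458 = 0.0558
  (38 − 36.5542)²/36.5542 = 0.0572
  (10 − 21.7590)²/21.7590 = 6.3548
  (33 − 21.2410)²/21.2410 = 6.5098
  (38 − 24.7952)²/24.7952 = 7.0323
  (11 − 24.2048)²/24.2048 = 7.2038
χ² = 0.0558 + 0.0572 + 6.3548 + 6.5098 + 7.0323 + 7.2038 = 27.214

27.214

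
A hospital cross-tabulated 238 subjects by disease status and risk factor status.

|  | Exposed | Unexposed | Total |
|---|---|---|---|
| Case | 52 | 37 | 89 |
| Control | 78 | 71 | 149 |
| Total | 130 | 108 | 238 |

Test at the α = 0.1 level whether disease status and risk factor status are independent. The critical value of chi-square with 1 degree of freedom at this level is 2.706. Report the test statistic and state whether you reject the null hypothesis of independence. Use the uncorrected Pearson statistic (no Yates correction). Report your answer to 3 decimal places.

Grand total N = 238.
Expected counts (row total × column total / N):
  Case, Exposed: 89×130/238 = 48.6134
  Case, Unexposed: 89×108/238 = 40.3866
  Control, Exposed: 149×130/238 = 81.3866
  Control, Unexposed: 149×108/238 = 67.6134
Contributions (O − E)²/E:
  (52 − 48.6134)²/48.6134 = 0.2359
  (37 − 40.3866)²/40.3866 = 0.2840
  (78 − 81.3866)²/81.3866 = 0.1409
  (71 − 67.6134)²/67.6134 = 0.1696
χ² = 0.2359 + 0.2840 + 0.1409 + 0.1696 = 0.830
df = (2−1)(2−1) = 1. Since 0.830 < 2.706, fail to reject the null hypothesis of independence at α = 0.1.

0.830; fail to reject H₀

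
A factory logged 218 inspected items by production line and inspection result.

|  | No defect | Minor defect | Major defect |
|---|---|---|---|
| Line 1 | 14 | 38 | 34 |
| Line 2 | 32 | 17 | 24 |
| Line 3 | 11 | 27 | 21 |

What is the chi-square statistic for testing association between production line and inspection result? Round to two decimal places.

19.71

Row totals: 86, 73, 59. Column totals: 57, 82, 79. Grand total N = 218.
Expected counts (row total × column total / N):
  Line 1, No defect: 86×57/218 = 22.486
  Line 1, Minor defect: 86×82/218 = 32.349
  Line 1, Major defect: 86×79/218 = 31.165
  Line 2, No defect: 73×57/218 = 19.087
  Line 2, Minor defect: 73×82/218 = 27.459
  Line 2, Major defect: 73×79/218 = 26.454
  Line 3, No defect: 59×57/218 = 15.427
  Line 3, Minor defect: 59×82/218 = 22.193
  Line 3, Major defect: 59×79/218 = 21.381
Contributions (O − E)²/E:
  (14 − 22.486)²/22.486 = 3.2025
  (38 − 32.349)²/32.349 = 0.9872
  (34 − 31.165)²/31.165 = 0.2579
  (32 − 19.087)²/19.087 = 8.7361
  (17 − 27.459)²/27.459 = 3.9838
  (24 − 26.454)²/26.454 = 0.2276
  (11 − 15.427)²/15.427 = 1.2704
  (27 − 22.193)²/22.193 = 1.0412
  (21 − 21.381)²/21.381 = 0.0068
χ² = 3.2025 + 0.9872 + 0.2579 + 8.7361 + 3.9838 + 0.2276 + 1.2704 + 1.0412 + 0.0068 = 19.71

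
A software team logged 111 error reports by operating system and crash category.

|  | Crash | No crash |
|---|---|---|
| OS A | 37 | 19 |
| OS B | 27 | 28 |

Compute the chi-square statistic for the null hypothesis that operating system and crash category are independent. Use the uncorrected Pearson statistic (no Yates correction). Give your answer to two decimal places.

3.28

Row totals: 56, 55. Column totals: 64, 47. Grand total N = 111.
Expected counts (row total × column total / N):
  OS A, Crash: 56×64/111 = 32.288
  OS A, No crash: 56×47/111 = 23.712
  OS B, Crash: 55×64/111 = 31.712
  OS B, No crash: 55×47/111 = 23.288
Contributions (O − E)²/E:
  (37 − 32.288)²/32.288 = 0.6877
  (19 − 23.712)²/23.712 = 0.9364
  (27 − 31.712)²/31.712 = 0.7001
  (28 − 23.288)²/23.288 = 0.9534
χ² = 0.6877 + 0.9364 + 0.7001 + 0.9534 = 3.28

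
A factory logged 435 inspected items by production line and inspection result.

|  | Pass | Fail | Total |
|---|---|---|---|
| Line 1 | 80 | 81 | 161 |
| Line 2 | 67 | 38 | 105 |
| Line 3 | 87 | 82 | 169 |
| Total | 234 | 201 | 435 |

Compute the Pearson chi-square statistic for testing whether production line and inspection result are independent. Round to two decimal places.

Grand total N = 435.
Expected counts (row total × column total / N):
  Line 1, Pass: 161×234/435 = 86.607
  Line 1, Fail: 161×201/435 = 74.393
  Line 2, Pass: 105×234/435 = 56.483
  Line 2, Fail: 105×201/435 = 48.517
  Line 3, Pass: 169×234/435 = 90.910
  Line 3, Fail: 169×201/435 = 78.090
Contributions (O − E)²/E:
  (80 − 86.607)²/86.607 = 0.5040
  (81 − 74.393)²/74.393 = 0.5868
  (67 − 56.483)²/56.483 = 1.9582
  (38 − 48.517)²/48.517 = 2.2798
  (87 − 90.910)²/90.910 = 0.1682
  (82 − 78.090)²/78.090 = 0.1958
χ² = 0.5040 + 0.5868 + 1.9582 + 2.2798 + 0.1682 + 0.1958 = 5.69

5.69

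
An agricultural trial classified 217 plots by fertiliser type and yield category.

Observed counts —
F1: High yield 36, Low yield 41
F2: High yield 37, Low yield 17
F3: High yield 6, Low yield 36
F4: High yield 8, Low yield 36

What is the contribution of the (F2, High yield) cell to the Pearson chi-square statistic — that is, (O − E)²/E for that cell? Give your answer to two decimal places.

Row total (F2) = 54; column total (High yield) = 87; N = 217.
Expected count E = 54 × 87 / 217 = 21.650.
Contribution = (O − E)²/E = (37 − 21.650)² / 21.650 = 10.88.

10.88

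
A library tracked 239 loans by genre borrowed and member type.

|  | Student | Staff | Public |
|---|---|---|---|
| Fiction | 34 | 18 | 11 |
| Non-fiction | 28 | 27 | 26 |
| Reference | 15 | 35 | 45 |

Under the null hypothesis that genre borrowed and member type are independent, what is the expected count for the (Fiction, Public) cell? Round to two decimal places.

21.62

Row total (Fiction) = 63; column total (Public) = 82; grand total N = 239.
Expected count = (row total × column total) / N = 63 × 82 / 239 = 21.62.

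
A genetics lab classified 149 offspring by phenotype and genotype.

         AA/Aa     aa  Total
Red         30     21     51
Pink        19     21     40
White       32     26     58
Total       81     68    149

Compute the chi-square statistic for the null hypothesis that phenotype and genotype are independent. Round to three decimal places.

1.184

Grand total N = 149.
Expected counts (row total × column total / N):
  Red, AA/Aa: 51×81/149 = 27.7248
  Red, aa: 51×68/149 = 23.2752
  Pink, AA/Aa: 40×81/149 = 21.7450
  Pink, aa: 40×68/149 = 18.2550
  White, AA/Aa: 58×81/149 = 31.5302
  White, aa: 58×68/149 = 26.4698
Contributions (O − E)²/E:
  (30 − 27.7248)²/27.7248 = 0.1867
  (21 − 23.2752)²/23.2752 = 0.2224
  (19 − 21.7450)²/21.7450 = 0.3465
  (21 − 18.2550)²/18.2550 = 0.4128
  (32 − 31.5302)²/31.5302 = 0.0070
  (26 − 26.4698)²/26.4698 = 0.0083
χ² = 0.1867 + 0.2224 + 0.3465 + 0.4128 + 0.0070 + 0.0083 = 1.184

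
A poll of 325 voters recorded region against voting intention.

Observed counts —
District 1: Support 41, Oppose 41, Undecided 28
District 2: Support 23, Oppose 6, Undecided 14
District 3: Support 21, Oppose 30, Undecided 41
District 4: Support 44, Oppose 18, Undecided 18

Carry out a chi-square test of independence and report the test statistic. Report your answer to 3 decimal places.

Row totals: 110, 43, 92, 80. Column totals: 129, 95, 101. Grand total N = 325.
Expected counts (row total × column total / N):
  District 1, Support: 110×129/325 = 43.6615
  District 1, Oppose: 110×95/325 = 32.1538
  District 1, Undecided: 110×101/325 = 34.1846
  District 2, Support: 43×129/325 = 17.0677
  District 2, Oppose: 43×95/325 = 12.5692
  District 2, Undecided: 43×101/325 = 13.3631
  District 3, Support: 92×129/325 = 36.5169
  District 3, Oppose: 92×95/325 = 26.8923
  District 3, Undecided: 92×101/325 = 28.5908
  District 4, Support: 80×129/325 = 31.7538
  District 4, Oppose: 80×95/325 = 23.3846
  District 4, Undecided: 80×101/325 = 24.8615
Contributions (O − E)²/E:
  (41 − 43.6615)²/43.6615 = 0.1622
  (41 − 32.1538)²/32.1538 = 2.4338
  (28 − 34.1846)²/34.1846 = 1.1189
  (23 − 17.0677)²/17.0677 = 2.0619
  (6 − 12.5692)²/12.5692 = 3.4333
  (14 − 13.3631)²/13.3631 = 0.0304
  (21 − 36.5169)²/36.5169 = 6.5935
  (30 − 26.8923)²/26.8923 = 0.3591
  (41 − 28.5908)²/28.5908 = 5.3859
  (44 − 31.7538)²/31.7538 = 4.7229
  (18 − 23.3846)²/23.3846 = 1.2399
  (18 − 24.8615)²/24.8615 = 1.8937
χ² = 0.1622 + 2.4338 + 1.1189 + 2.0619 + 3.4333 + 0.0304 + 6.5935 + 0.3591 + 5.3859 + 4.7229 + 1.2399 + 1.8937 = 29.436

29.436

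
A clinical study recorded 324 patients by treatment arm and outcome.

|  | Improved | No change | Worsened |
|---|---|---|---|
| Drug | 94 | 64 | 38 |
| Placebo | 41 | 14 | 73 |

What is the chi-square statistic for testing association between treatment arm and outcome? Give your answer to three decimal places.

51.910

Row totals: 196, 128. Column totals: 135, 78, 111. Grand total N = 324.
Expected counts (row total × column total / N):
  Drug, Improved: 196×135/324 = 81.6667
  Drug, No change: 196×78/324 = 47.1852
  Drug, Worsened: 196×111/324 = 67.1481
  Placebo, Improved: 128×135/324 = 53.3333
  Placebo, No change: 128×78/324 = 30.8148
  Placebo, Worsened: 128×111/324 = 43.8519
Contributions (O − E)²/E:
  (94 − 81.6667)²/81.6667 = 1.8626
  (64 − 47.1852)²/47.1852 = 5.9921
  (38 − 67.1481)²/67.1481 = 12.6528
  (41 − 53.3333)²/53.3333 = 2.8521
  (14 − 30.8148)²/30.8148 = 9.1754
  (73 − 43.8519)²/43.8519 = 19.3746
χ² = 1.8626 + 5.9921 + 12.6528 + 2.8521 + 9.1754 + 19.3746 = 51.910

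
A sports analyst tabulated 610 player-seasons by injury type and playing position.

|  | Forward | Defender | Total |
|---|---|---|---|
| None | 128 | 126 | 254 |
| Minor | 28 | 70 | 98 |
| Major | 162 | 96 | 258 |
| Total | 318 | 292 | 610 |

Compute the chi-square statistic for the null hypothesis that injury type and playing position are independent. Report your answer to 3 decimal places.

33.853

Grand total N = 610.
Expected counts (row total × column total / N):
  None, Forward: 254×318/610 = 132.4131
  None, Defender: 254×292/610 = 121.5869
  Minor, Forward: 98×318/610 = 51.0885
  Minor, Defender: 98×292/610 = 46.9115
  Major, Forward: 258×318/610 = 134.4984
  Major, Defender: 258×292/610 = 123.5016
Contributions (O − E)²/E:
  (128 − 132.4131)²/132.4131 = 0.1471
  (126 − 121.5869)²/121.5869 = 0.1602
  (28 − 51.0885)²/51.0885 = 10.4344
  (70 − 46.9115)²/46.9115 = 11.3635
  (162 − 134.4984)²/134.4984 = 5.6234
  (96 − 123.5016)²/123.5016 = 6.1241
χ² = 0.1471 + 0.1602 + 10.4344 + 11.3635 + 5.6234 + 6.1241 = 33.853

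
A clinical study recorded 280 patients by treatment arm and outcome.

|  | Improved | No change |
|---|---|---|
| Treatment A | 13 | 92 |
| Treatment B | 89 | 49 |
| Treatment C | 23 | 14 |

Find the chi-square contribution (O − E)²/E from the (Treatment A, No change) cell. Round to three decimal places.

Row total (Treatment A) = 105; column total (No change) = 155; N = 280.
Expected count E = 105 × 155 / 280 = 58.12500.
Contribution = (O − E)²/E = (92 − 58.12500)² / 58.12500 = 19.742.

19.742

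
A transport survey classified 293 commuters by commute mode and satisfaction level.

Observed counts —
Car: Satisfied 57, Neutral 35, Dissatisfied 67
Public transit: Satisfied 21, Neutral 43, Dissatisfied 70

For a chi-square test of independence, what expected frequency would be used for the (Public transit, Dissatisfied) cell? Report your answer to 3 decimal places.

Row total (Public transit) = 134; column total (Dissatisfied) = 137; grand total N = 293.
Expected count = (row total × column total) / N = 134 × 137 / 293 = 62.655.

62.655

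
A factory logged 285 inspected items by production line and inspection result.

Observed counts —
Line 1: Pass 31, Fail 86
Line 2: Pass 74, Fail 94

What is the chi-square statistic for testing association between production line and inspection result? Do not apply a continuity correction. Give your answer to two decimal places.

Row totals: 117, 168. Column totals: 105, 180. Grand total N = 285.
Expected counts (row total × column total / N):
  Line 1, Pass: 117×105/285 = 43.105
  Line 1, Fail: 117×180/285 = 73.895
  Line 2, Pass: 168×105/285 = 61.895
  Line 2, Fail: 168×180/285 = 106.105
Contributions (O − E)²/E:
  (31 − 43.105)²/43.105 = 3.3994
  (86 − 73.895)²/73.895 = 1.9830
  (74 − 61.895)²/61.895 = 2.3674
  (94 − 106.105)²/106.105 = 1.3810
χ² = 3.3994 + 1.9830 + 2.3674 + 1.3810 = 9.13

9.13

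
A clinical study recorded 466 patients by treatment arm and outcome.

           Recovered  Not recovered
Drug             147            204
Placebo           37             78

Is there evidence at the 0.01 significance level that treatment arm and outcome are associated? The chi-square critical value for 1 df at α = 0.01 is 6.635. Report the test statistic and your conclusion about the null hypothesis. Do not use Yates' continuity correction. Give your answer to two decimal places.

3.42; fail to reject H₀

Row totals: 351, 115. Column totals: 184, 282. Grand total N = 466.
Expected counts (row total × column total / N):
  Drug, Recovered: 351×184/466 = 138.592
  Drug, Not recovered: 351×282/466 = 212.408
  Placebo, Recovered: 115×184/466 = 45.408
  Placebo, Not recovered: 115×282/466 = 69.592
Contributions (O − E)²/E:
  (147 − 138.592)²/138.592 = 0.5101
  (204 − 212.408)²/212.408 = 0.3328
  (37 − 45.408)²/45.408 = 1.5569
  (78 − 69.592)²/69.592 = 1.0158
χ² = 0.5101 + 0.3328 + 1.5569 + 1.0158 = 3.42
df = (2−1)(2−1) = 1. Since 3.42 < 6.635, fail to reject the null hypothesis of independence at α = 0.01.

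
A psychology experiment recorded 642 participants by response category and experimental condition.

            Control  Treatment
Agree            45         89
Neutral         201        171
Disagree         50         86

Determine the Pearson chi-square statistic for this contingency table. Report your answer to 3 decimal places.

Row totals: 134, 372, 136. Column totals: 296, 346. Grand total N = 642.
Expected counts (row total × column total / N):
  Agree, Control: 134×296/642 = 61.78193
  Agree, Treatment: 134×346/642 = 72.21807
  Neutral, Control: 372×296/642 = 171.51402
  Neutral, Treatment: 372×346/642 = 200.48598
  Disagree, Control: 136×296/642 = 62.70405
  Disagree, Treatment: 136×346/642 = 73.29595
Contributions (O − E)²/E:
  (45 − 61.78193)²/61.78193 = 4.5585
  (89 − 72.21807)²/72.21807 = 3.8998
  (201 − 171.51402)²/171.51402 = 5.0691
  (171 − 200.48598)²/200.48598 = 4.3366
  (50 − 62.70405)²/62.70405 = 2.5739
  (86 − 73.29595)²/73.29595 = 2.2019
χ² = 4.5585 + 3.8998 + 5.0691 + 4.3366 + 2.5739 + 2.2019 = 22.640

22.640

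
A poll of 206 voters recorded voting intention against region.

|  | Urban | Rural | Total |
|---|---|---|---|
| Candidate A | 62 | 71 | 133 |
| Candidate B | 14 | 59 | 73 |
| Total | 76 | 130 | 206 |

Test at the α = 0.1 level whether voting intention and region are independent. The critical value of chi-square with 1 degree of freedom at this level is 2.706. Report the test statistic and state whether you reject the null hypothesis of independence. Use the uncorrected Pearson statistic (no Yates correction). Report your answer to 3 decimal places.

15.241; reject H₀

Grand total N = 206.
Expected counts (row total × column total / N):
  Candidate A, Urban: 133×76/206 = 49.0680
  Candidate A, Rural: 133×130/206 = 83.9320
  Candidate B, Urban: 73×76/206 = 26.9320
  Candidate B, Rural: 73×130/206 = 46.0680
Contributions (O − E)²/E:
  (62 − 49.0680)²/49.0680 = 3.4083
  (71 − 83.9320)²/83.9320 = 1.9925
  (14 − 26.9320)²/26.9320 = 6.2096
  (59 − 46.0680)²/46.0680 = 3.6302
χ² = 3.4083 + 1.9925 + 6.2096 + 3.6302 = 15.241
df = (2−1)(2−1) = 1. Since 15.241 > 2.706, reject the null hypothesis of independence at α = 0.1.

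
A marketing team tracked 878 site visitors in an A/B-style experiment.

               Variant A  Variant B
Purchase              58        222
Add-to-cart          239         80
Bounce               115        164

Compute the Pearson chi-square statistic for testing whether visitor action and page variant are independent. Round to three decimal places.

181.278

Row totals: 280, 319, 279. Column totals: 412, 466. Grand total N = 878.
Expected counts (row total × column total / N):
  Purchase, Variant A: 280×412/878 = 131.3895
  Purchase, Variant B: 280×466/878 = 148.6105
  Add-to-cart, Variant A: 319×412/878 = 149.6902
  Add-to-cart, Variant B: 319×466/878 = 169.3098
  Bounce, Variant A: 279×412/878 = 130.9203
  Bounce, Variant B: 279×466/878 = 148.0797
Contributions (O − E)²/E:
  (58 − 131.3895)²/131.3895 = 40.9928
  (222 − 148.6105)²/148.6105 = 36.2425
  (239 − 149.6902)²/149.6902 = 53.2850
  (80 − 169.3098)²/169.3098 = 47.1103
  (115 − 130.9203)²/130.9203 = 1.9360
  (164 − 148.0797)²/148.0797 = 1.7116
χ² = 40.9928 + 36.2425 + 53.2850 + 47.1103 + 1.9360 + 1.7116 = 181.278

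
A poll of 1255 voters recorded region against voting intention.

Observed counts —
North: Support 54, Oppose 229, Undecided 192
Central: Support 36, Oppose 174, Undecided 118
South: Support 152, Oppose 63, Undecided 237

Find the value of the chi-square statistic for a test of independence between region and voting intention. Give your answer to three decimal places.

192.541

Row totals: 475, 328, 452. Column totals: 242, 466, 547. Grand total N = 1255.
Expected counts (row total × column total / N):
  North, Support: 475×242/1255 = 91.5936
  North, Oppose: 475×466/1255 = 176.3745
  North, Undecided: 475×547/1255 = 207.0319
  Central, Support: 328×242/1255 = 63.2478
  Central, Oppose: 328×466/1255 = 121.7912
  Central, Undecided: 328×547/1255 = 142.9610
  South, Support: 452×242/1255 = 87.1586
  South, Oppose: 452×466/1255 = 167.8343
  South, Undecided: 452×547/1255 = 197.0072
Contributions (O − E)²/E:
  (54 − 91.5936)²/91.5936 = 15.4299
  (229 − 176.3745)²/176.3745 = 15.7021
  (192 − 207.0319)²/207.0319 = 1.0914
  (36 − 63.2478)²/63.2478 = 11.7386
  (174 − 121.7912)²/121.7912 = 22.3806
  (118 − 142.9610)²/142.9610 = 4.3582
  (152 − 87.1586)²/87.1586 = 48.2386
  (63 − 167.8343)²/167.8343 = 65.4826
  (237 − 197.0072)²/197.0072 = 8.1186
χ² = 15.4299 + 15.7021 + 1.0914 + 11.7386 + 22.3806 + 4.3582 + 48.2386 + 65.4826 + 8.1186 = 192.541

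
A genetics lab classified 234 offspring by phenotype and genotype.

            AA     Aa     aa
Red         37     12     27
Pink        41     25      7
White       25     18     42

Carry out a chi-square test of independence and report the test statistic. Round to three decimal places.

32.144

Row totals: 76, 73, 85. Column totals: 103, 55, 76. Grand total N = 234.
Expected counts (row total × column total / N):
  Red, AA: 76×103/234 = 33.45299
  Red, Aa: 76×55/234 = 17.86325
  Red, aa: 76×76/234 = 24.68376
  Pink, AA: 73×103/234 = 32.13248
  Pink, Aa: 73×55/234 = 17.15812
  Pink, aa: 73×76/234 = 23.70940
  White, AA: 85×103/234 = 37.41453
  White, Aa: 85×55/234 = 19.97863
  White, aa: 85×76/234 = 27.60684
Contributions (O − E)²/E:
  (37 − 33.45299)²/33.45299 = 0.3761
  (12 − 17.86325)²/17.86325 = 1.9245
  (27 − 24.68376)²/24.68376 = 0.2173
  (41 − 32.13248)²/32.13248 = 2.4471
  (25 − 17.15812)²/17.15812 = 3.5840
  (7 − 23.70940)²/23.70940 = 11.7761
  (25 − 37.41453)²/37.41453 = 4.1193
  (18 − 19.97863)²/19.97863 = 0.1960
  (42 − 27.60684)²/27.60684 = 7.5040
χ² = 0.3761 + 1.9245 + 0.2173 + 2.4471 + 3.5840 + 11.7761 + 4.1193 + 0.1960 + 7.5040 = 32.144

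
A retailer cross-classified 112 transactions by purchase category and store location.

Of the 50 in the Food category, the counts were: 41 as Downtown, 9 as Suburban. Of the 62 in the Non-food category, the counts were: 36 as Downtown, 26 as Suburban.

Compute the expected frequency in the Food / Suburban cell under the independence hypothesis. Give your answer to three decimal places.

Row total (Food) = 50; column total (Suburban) = 35; grand total N = 112.
Expected count = (row total × column total) / N = 50 × 35 / 112 = 15.625.

15.625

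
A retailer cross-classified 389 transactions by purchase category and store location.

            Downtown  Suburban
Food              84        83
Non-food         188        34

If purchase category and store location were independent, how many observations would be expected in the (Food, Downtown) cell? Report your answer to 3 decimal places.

116.771

Row total (Food) = 167; column total (Downtown) = 272; grand total N = 389.
Expected count = (row total × column total) / N = 167 × 272 / 389 = 116.771.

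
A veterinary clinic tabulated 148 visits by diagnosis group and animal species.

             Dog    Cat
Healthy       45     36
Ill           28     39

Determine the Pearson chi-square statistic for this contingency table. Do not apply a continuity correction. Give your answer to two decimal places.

Row totals: 81, 67. Column totals: 73, 75. Grand total N = 148.
Expected counts (row total × column total / N):
  Healthy, Dog: 81×73/148 = 39.953
  Healthy, Cat: 81×75/148 = 41.047
  Ill, Dog: 67×73/148 = 33.047
  Ill, Cat: 67×75/148 = 33.953
Contributions (O − E)²/E:
  (45 − 39.953)²/39.953 = 0.6376
  (36 − 41.047)²/41.047 = 0.6206
  (28 − 33.047)²/33.047 = 0.7708
  (39 − 33.953)²/33.953 = 0.7502
χ² = 0.6376 + 0.6206 + 0.7708 + 0.7502 = 2.78

2.78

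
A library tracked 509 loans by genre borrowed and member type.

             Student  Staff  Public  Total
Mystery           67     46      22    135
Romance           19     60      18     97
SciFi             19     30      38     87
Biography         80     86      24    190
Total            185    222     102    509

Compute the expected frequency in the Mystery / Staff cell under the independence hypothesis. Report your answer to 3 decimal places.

58.880

Row total (Mystery) = 135; column total (Staff) = 222; grand total N = 509.
Expected count = (row total × column total) / N = 135 × 222 / 509 = 58.880.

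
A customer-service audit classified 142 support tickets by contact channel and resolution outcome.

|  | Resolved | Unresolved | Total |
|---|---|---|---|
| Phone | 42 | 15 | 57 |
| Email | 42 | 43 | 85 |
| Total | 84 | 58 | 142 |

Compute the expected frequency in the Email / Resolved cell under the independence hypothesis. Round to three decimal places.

50.282

Row total (Email) = 85; column total (Resolved) = 84; grand total N = 142.
Expected count = (row total × column total) / N = 85 × 84 / 142 = 50.282.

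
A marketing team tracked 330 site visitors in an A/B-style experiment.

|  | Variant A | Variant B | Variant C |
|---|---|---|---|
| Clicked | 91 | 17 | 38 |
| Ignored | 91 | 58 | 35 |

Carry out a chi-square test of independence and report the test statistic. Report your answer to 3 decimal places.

Row totals: 146, 184. Column totals: 182, 75, 73. Grand total N = 330.
Expected counts (row total × column total / N):
  Clicked, Variant A: 146×182/330 = 80.5212
  Clicked, Variant B: 146×75/330 = 33.1818
  Clicked, Variant C: 146×73/330 = 32.2970
  Ignored, Variant A: 184×182/330 = 101.4788
  Ignored, Variant B: 184×75/330 = 41.8182
  Ignored, Variant C: 184×73/330 = 40.7030
Contributions (O − E)²/E:
  (91 − 80.5212)²/80.5212 = 1.3637
  (17 − 33.1818)²/33.1818 = 7.8914
  (38 − 32.2970)²/32.2970 = 1.0070
  (91 − 101.4788)²/101.4788 = 1.0821
  (58 − 41.8182)²/41.8182 = 6.2616
  (35 − 40.7030)²/40.7030 = 0.7991
χ² = 1.3637 + 7.8914 + 1.0070 + 1.0821 + 6.2616 + 0.7991 = 18.405

18.405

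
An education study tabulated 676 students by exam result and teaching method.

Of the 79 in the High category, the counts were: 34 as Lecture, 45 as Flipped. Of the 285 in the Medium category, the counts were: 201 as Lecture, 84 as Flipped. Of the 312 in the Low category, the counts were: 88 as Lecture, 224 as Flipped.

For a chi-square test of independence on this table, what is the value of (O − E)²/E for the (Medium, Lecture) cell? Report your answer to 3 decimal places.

Row total (Medium) = 285; column total (Lecture) = 323; N = 676.
Expected count E = 285 × 323 / 676 = 136.1760.
Contribution = (O − E)²/E = (201 − 136.1760)² / 136.1760 = 30.858.

30.858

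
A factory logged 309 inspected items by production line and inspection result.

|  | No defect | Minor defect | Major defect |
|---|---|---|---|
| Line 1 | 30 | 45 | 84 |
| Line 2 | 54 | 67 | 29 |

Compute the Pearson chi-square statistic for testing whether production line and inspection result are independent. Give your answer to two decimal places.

37.72

Row totals: 159, 150. Column totals: 84, 112, 113. Grand total N = 309.
Expected counts (row total × column total / N):
  Line 1, No defect: 159×84/309 = 43.223
  Line 1, Minor defect: 159×112/309 = 57.631
  Line 1, Major defect: 159×113/309 = 58.146
  Line 2, No defect: 150×84/309 = 40.777
  Line 2, Minor defect: 150×112/309 = 54.369
  Line 2, Major defect: 150×113/309 = 54.854
Contributions (O − E)²/E:
  (30 − 43.223)²/43.223 = 4.0452
  (45 − 57.631)²/57.631 = 2.7683
  (84 − 58.146)²/58.146 = 11.4957
  (54 − 40.777)²/40.777 = 4.2879
  (67 − 54.369)²/54.369 = 2.9344
  (29 − 54.854)²/54.854 = 12.1856
χ² = 4.0452 + 2.7683 + 11.4957 + 4.2879 + 2.9344 + 12.1856 = 37.72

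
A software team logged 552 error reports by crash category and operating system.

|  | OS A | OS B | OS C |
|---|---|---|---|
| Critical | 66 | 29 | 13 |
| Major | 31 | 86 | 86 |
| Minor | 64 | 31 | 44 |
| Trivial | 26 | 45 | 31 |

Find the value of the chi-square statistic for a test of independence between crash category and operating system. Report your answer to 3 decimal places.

87.359

Row totals: 108, 203, 139, 102. Column totals: 187, 191, 174. Grand total N = 552.
Expected counts (row total × column total / N):
  Critical, OS A: 108×187/552 = 36.5870
  Critical, OS B: 108×191/552 = 37.3696
  Critical, OS C: 108×174/552 = 34.0435
  Major, OS A: 203×187/552 = 68.7699
  Major, OS B: 203×191/552 = 70.2409
  Major, OS C: 203×174/552 = 63.9891
  Minor, OS A: 139×187/552 = 47.0888
  Minor, OS B: 139×191/552 = 48.0960
  Minor, OS C: 139×174/552 = 43.8152
  Trivial, OS A: 102×187/552 = 34.5543
  Trivial, OS B: 102×191/552 = 35.2935
  Trivial, OS C: 102×174/552 = 32.1522
Contributions (O − E)²/E:
  (66 − 36.5870)²/36.5870 = 23.6457
  (29 − 37.3696)²/37.3696 = 1.8745
  (13 − 34.0435)²/34.0435 = 13.0077
  (31 − 68.7699)²/68.7699 = 20.7440
  (86 − 70.2409)²/70.2409 = 3.5357
  (86 − 63.9891)²/63.9891 = 7.5713
  (64 − 47.0888)²/47.0888 = 6.0734
  (31 − 48.0960)²/48.0960 = 6.0769
  (44 − 43.8152)²/43.8152 = 0.0008
  (26 − 34.5543)²/34.5543 = 2.1177
  (45 − 35.2935)²/35.2935 = 2.6695
  (31 − 32.1522)²/32.1522 = 0.0413
χ² = 23.6457 + 1.8745 + 13.0077 + 20.7440 + 3.5357 + 7.5713 + 6.0734 + 6.0769 + 0.0008 + 2.1177 + 2.6695 + 0.0413 = 87.359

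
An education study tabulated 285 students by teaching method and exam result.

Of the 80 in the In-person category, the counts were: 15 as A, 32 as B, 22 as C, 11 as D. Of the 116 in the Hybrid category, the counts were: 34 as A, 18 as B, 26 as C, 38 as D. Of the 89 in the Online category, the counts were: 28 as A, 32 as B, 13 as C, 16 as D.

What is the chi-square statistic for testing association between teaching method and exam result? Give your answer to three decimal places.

Row totals: 80, 116, 89. Column totals: 77, 82, 61, 65. Grand total N = 285.
Expected counts (row total × column total / N):
  In-person, A: 80×77/285 = 21.6140
  In-person, B: 80×82/285 = 23.0175
  In-person, C: 80×61/285 = 17.1228
  In-person, D: 80×65/285 = 18.2456
  Hybrid, A: 116×77/285 = 31.3404
  Hybrid, B: 116×82/285 = 33.3754
  Hybrid, C: 116×61/285 = 24.8281
  Hybrid, D: 116×65/285 = 26.4561
  Online, A: 89×77/285 = 24.0456
  Online, B: 89×82/285 = 25.6070
  Online, C: 89×61/285 = 19.0491
  Online, D: 89×65/285 = 20.2982
Contributions (O − E)²/E:
  (15 − 21.6140)²/21.6140 = 2.0239
  (32 − 23.0175)²/23.0175 = 3.5054
  (22 − 17.1228)²/17.1228 = 1.3892
  (11 − 18.2456)²/18.2456 = 2.8773
  (34 − 31.3404)²/31.3404 = 0.2257
  (18 − 33.3754)²/33.3754 = 7.0831
  (26 − 24.8281)²/24.8281 = 0.0553
  (38 − 26.4561)²/26.4561 = 5.0371
  (28 − 24.0456)²/24.0456 = 0.6503
  (32 − 25.6070)²/25.6070 = 1.5961
  (13 − 19.0491)²/19.0491 = 1.9209
  (16 − 20.2982)²/20.2982 = 0.9102
χ² = 2.0239 + 3.5054 + 1.3892 + 2.8773 + 0.2257 + 7.0831 + 0.0553 + 5.0371 + 0.6503 + 1.5961 + 1.9209 + 0.9102 = 27.275

27.275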